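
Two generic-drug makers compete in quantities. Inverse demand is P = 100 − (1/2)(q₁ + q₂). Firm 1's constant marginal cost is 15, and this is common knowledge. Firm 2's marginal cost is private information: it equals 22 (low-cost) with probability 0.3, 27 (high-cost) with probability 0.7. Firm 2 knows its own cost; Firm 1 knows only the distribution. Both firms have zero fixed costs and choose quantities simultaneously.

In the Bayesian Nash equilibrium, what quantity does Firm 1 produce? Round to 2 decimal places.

63.67

Each type of Firm 2 best-responds to q₁; Firm 1 best-responds to the expected q₂ over Firm 2's types.
Firm 2 with cost c maximizes (100 − (1/2)(q₁+q₂) − c)·q₂, giving q₂(c) = (100 − c − (1/2)q₁).
E[c₂] = 0.3·22 + 0.7·27 = 25.5
Firm 1's FOC against E[q₂] yields q₁ = (100 − 2·15 + E[c₂])/(3/2) = (100 − 30 + 25.5)/(3/2) = 63.6667.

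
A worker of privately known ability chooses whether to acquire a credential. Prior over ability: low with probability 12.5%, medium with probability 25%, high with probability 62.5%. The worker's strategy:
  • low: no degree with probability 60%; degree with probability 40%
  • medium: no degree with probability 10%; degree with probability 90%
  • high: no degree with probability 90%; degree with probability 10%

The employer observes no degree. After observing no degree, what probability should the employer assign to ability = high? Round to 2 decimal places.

0.85

Apply Bayes' rule using the sender's strategy as the likelihood.
P(no degree) = 0.125·0.6 + 0.25·0.1 + 0.625·0.9 = 0.6625
P(high | no degree) = (0.625·0.9) / 0.6625 = 0.5625 / 0.6625 = 0.849057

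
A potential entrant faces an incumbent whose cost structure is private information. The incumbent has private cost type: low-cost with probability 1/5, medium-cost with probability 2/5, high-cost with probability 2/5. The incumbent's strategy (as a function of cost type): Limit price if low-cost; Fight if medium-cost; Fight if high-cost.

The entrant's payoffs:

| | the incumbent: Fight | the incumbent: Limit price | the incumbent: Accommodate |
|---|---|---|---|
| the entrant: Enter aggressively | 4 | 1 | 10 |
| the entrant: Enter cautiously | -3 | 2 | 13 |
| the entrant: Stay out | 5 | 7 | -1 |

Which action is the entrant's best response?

E[Enter aggressively] = 1/5·(1) + 2/5·(4) + 2/5·(4) = 17/5
E[Enter cautiously] = 1/5·(2) + 2/5·(-3) + 2/5·(-3) = -2
E[Stay out] = 1/5·(7) + 2/5·(5) + 2/5·(5) = 27/5
Best response: Stay out (27/5 is the largest).

Stay out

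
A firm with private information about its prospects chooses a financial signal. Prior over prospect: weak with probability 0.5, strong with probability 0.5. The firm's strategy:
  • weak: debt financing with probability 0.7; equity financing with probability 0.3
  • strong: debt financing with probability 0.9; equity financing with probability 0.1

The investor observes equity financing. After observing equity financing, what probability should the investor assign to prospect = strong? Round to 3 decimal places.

Apply Bayes' rule using the sender's strategy as the likelihood.
P(equity financing) = 0.5·0.3 + 0.5·0.1 = 0.2
P(strong | equity financing) = (0.5·0.1) / 0.2 = 0.05 / 0.2 = 0.25

0.250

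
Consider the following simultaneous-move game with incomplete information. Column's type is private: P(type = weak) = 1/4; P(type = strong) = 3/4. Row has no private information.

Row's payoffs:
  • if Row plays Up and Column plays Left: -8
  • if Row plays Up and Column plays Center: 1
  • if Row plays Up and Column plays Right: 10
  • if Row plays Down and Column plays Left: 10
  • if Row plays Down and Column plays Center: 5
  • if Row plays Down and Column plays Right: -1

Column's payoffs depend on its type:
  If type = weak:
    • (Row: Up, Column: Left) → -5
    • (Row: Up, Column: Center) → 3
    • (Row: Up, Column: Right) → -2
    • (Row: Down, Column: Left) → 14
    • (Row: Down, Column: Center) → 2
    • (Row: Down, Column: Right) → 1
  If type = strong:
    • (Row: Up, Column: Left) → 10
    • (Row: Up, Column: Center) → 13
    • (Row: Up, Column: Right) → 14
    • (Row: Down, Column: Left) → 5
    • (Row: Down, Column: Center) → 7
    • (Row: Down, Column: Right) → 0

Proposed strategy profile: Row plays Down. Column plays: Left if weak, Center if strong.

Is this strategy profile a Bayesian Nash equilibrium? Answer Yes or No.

A profile is a BNE iff every type of every player is best-responding given beliefs about the other side.
Row plays Down: E[Down] = 1/4·(10) + 3/4·(5) = 25/4; E[Up] = -5/4. Best-responding. ✓
Column (type weak), facing Down: Left gives 14, Center gives 2, Right gives 1. Proposed Left is best. ✓
Column (type strong), facing Down: Left gives 5, Center gives 7, Right gives 0. Proposed Center is best. ✓

Yes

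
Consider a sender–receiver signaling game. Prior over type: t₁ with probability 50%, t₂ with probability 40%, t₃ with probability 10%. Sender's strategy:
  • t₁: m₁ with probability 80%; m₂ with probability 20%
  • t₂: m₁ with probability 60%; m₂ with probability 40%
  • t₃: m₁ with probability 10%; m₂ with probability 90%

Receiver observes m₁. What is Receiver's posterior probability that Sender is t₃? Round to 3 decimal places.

0.015

P(m₁) = 0.5·0.8 + 0.4·0.6 + 0.1·0.1 = 0.65
P(t₃ | m₁) = (0.1·0.1) / 0.65 = 0.01 / 0.65 = 0.0153846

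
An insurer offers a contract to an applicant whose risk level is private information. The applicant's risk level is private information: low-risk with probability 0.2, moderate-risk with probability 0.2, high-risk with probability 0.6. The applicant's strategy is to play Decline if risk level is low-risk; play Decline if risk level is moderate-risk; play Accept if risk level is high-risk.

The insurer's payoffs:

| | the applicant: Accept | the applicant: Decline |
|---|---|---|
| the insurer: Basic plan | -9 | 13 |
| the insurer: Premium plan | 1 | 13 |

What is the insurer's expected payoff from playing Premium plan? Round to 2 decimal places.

5.80

E[Premium plan] = 0.2·13 + 0.2·13 + 0.6·1 = 2.6 + 2.6 + 0.6 = 5.8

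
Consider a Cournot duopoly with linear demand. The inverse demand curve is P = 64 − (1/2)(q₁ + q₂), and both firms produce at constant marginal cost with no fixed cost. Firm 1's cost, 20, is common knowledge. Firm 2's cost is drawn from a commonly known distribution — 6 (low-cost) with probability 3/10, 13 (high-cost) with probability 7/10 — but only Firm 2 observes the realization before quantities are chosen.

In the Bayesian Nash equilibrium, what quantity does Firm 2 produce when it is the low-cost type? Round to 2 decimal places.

46.37

Each type of Firm 2 best-responds to q₁; Firm 1 best-responds to the expected q₂ over Firm 2's types.
Firm 2 with cost c maximizes (64 − (1/2)(q₁+q₂) − c)·q₂, giving q₂(c) = (64 − c − (1/2)q₁).
E[c₂] = 3/10·6 + 7/10·13 = 10.9
Firm 1's FOC against E[q₂] yields q₁ = (64 − 2·20 + E[c₂])/(3/2) = (64 − 40 + 10.9)/(3/2) = 23.2667.
q₂(low-cost) = (64 − 6 − (1/2)·23.2667) = 46.3667.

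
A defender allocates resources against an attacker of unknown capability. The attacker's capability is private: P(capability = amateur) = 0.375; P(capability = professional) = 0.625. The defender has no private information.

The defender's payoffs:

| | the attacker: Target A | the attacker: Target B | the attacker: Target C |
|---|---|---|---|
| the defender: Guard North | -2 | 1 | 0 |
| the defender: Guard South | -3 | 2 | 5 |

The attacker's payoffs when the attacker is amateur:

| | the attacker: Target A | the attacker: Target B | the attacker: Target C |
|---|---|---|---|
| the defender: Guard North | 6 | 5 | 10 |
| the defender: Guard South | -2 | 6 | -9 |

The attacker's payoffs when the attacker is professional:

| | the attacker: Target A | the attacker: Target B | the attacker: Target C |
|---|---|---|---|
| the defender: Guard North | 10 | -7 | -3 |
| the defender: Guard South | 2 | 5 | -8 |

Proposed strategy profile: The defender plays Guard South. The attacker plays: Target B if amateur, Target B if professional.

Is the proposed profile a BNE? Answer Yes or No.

A profile is a BNE iff every type of every player is best-responding given beliefs about the other side.
The defender plays Guard South: E[Guard South] = 0.375·(2) + 0.625·(2) = 2; E[Guard North] = 1. Best-responding. ✓
The attacker (capability amateur), facing Guard South: Target A gives -2, Target B gives 6, Target C gives -9. Proposed Target B is best. ✓
The attacker (capability professional), facing Guard South: Target A gives 2, Target B gives 5, Target C gives -8. Proposed Target B is best. ✓

Yes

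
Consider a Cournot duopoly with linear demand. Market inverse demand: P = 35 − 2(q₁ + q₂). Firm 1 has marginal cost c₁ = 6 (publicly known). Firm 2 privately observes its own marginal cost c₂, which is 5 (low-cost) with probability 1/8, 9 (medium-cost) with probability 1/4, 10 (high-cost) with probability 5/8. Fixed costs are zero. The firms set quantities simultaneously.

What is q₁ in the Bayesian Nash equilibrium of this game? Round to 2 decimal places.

Type-c best response for Firm 2: q₂(c) = (35 − c)/4 − q₁/2.
Firm 1 maximizes expected profit; its first-order condition is 35 − 4q₁ − 2E[q₂] − 6 = 0.
Substituting E[q₂] and solving: E[c₂] = 9.125, so q₁ = (35 − 2·6 + 9.125)/6 = 5.35417.

5.35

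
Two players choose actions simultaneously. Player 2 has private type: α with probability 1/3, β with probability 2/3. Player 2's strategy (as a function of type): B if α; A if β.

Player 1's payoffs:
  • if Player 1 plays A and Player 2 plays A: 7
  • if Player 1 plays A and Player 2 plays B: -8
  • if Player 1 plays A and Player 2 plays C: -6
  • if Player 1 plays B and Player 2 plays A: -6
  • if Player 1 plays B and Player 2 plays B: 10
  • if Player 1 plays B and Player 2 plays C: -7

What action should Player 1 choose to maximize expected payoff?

A

E[A] = 1/3·(-8) + 2/3·(7) = 2
E[B] = 1/3·(10) + 2/3·(-6) = -2/3
Best response: A (2 is the largest).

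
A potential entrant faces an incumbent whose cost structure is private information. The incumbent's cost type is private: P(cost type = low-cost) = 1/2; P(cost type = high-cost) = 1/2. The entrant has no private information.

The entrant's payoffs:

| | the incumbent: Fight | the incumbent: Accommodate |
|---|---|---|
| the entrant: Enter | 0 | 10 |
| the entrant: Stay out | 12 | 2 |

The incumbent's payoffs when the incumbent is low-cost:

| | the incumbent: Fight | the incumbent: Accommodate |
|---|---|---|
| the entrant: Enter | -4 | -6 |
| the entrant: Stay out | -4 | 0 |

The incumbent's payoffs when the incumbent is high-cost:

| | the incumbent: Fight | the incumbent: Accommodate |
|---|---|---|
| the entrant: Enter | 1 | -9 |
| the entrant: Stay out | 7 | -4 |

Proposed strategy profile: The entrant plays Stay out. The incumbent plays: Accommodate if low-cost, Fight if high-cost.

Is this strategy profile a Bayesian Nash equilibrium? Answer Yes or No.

Yes

A profile is a BNE iff every type of every player is best-responding given beliefs about the other side.
The entrant plays Stay out: E[Stay out] = 1/2·(2) + 1/2·(12) = 7; E[Enter] = 5. Best-responding. ✓
The incumbent (cost type low-cost), facing Stay out: Fight gives -4, Accommodate gives 0. Proposed Accommodate is best. ✓
The incumbent (cost type high-cost), facing Stay out: Fight gives 7, Accommodate gives -4. Proposed Fight is best. ✓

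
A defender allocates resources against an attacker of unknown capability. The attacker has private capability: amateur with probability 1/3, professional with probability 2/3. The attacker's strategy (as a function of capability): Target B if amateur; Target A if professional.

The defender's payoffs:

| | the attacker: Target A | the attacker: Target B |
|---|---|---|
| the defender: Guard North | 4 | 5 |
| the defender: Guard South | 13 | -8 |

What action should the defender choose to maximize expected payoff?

E[Guard North] = 1/3·(5) + 2/3·(4) = 13/3
E[Guard South] = 1/3·(-8) + 2/3·(13) = 6
Best response: Guard South (6 is the largest).

Guard South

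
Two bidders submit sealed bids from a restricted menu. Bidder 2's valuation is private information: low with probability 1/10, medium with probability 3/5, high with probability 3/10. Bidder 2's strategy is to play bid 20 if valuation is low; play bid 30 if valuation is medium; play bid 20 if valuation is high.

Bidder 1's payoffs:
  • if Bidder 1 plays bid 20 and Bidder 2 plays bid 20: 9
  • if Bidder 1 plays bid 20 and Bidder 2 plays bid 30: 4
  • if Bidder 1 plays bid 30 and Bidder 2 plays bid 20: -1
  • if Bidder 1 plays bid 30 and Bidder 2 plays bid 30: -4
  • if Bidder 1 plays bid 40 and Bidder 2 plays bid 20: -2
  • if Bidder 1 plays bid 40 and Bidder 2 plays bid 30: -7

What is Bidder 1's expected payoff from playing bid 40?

-5

E[bid 40] = 1/10·(-2) + 3/5·(-7) + 3/10·(-2) = (-1/5) + (-21/5) + (-3/5) = -5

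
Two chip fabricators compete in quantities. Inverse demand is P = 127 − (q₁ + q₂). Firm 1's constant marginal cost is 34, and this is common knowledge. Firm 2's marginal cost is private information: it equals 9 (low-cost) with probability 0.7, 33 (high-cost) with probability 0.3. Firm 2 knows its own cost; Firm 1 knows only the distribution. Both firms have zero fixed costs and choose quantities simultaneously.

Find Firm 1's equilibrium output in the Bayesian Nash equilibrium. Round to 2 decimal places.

25.07

Type-c best response for Firm 2: q₂(c) = (127 − c)/2 − q₁/2.
Firm 1 maximizes expected profit; its first-order condition is 127 − 2q₁ − E[q₂] − 34 = 0.
Substituting E[q₂] and solving: E[c₂] = 16.2, so q₁ = (127 − 2·34 + 16.2)/3 = 25.0667.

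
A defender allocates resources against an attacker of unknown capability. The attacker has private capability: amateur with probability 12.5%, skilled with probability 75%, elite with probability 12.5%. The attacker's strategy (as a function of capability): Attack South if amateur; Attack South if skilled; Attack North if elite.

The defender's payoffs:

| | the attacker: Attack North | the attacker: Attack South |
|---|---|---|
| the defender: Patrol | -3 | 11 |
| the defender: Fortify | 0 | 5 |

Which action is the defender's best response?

E[Patrol] = 0.125·(11) + 0.75·(11) + 0.125·(-3) = 9.25
E[Fortify] = 0.125·(5) + 0.75·(5) + 0.125·(0) = 4.375
Best response: Patrol (9.25 is the largest).

Patrol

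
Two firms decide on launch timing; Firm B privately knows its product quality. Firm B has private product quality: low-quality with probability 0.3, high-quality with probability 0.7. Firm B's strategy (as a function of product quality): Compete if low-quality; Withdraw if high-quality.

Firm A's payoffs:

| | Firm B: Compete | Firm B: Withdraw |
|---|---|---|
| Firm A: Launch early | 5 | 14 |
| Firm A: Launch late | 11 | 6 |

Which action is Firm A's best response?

Compute Firm A's expected payoff for each action, taking the expectation over Firm B's type.
E[Launch early] = 0.3·(5) + 0.7·(14) = 11.3
E[Launch late] = 0.3·(11) + 0.7·(6) = 7.5
Best response: Launch early (11.3 is the largest).

Launch early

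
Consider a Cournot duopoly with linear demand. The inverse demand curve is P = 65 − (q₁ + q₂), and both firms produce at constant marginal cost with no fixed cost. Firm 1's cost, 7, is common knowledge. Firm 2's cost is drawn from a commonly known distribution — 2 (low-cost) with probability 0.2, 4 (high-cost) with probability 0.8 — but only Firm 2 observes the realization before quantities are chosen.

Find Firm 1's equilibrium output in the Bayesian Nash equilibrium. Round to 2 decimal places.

18.20

Each type of Firm 2 best-responds to q₁; Firm 1 best-responds to the expected q₂ over Firm 2's types.
Firm 2 with cost c maximizes (65 − (q₁+q₂) − c)·q₂, giving q₂(c) = (65 − c − q₁)/2.
E[c₂] = 0.2·2 + 0.8·4 = 3.6
Firm 1's FOC against E[q₂] yields q₁ = (65 − 2·7 + E[c₂])/3 = (65 − 14 + 3.6)/3 = 18.2.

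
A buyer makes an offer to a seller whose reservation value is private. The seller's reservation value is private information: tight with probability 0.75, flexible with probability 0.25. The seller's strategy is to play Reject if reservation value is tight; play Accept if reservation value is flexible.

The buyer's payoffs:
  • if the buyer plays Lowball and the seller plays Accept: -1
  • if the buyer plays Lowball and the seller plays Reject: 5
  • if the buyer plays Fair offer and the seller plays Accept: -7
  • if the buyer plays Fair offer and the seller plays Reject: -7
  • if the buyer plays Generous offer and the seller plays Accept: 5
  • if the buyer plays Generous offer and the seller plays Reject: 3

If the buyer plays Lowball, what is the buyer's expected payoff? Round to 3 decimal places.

Take the expectation over the seller's reservation value, weighting each type's action by its prior probability.
E[Lowball] = 0.75·5 + 0.25·(-1) = 3.75 + (-0.25) = 3.5

3.500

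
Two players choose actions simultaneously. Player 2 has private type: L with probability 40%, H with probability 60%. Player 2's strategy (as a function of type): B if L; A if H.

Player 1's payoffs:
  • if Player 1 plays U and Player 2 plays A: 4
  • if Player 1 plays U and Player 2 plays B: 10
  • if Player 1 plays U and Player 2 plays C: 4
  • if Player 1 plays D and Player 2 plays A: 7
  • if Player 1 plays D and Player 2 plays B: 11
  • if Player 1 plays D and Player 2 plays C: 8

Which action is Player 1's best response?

D

E[U] = 0.4·(10) + 0.6·(4) = 6.4
E[D] = 0.4·(11) + 0.6·(7) = 8.6
Best response: D (8.6 is the largest).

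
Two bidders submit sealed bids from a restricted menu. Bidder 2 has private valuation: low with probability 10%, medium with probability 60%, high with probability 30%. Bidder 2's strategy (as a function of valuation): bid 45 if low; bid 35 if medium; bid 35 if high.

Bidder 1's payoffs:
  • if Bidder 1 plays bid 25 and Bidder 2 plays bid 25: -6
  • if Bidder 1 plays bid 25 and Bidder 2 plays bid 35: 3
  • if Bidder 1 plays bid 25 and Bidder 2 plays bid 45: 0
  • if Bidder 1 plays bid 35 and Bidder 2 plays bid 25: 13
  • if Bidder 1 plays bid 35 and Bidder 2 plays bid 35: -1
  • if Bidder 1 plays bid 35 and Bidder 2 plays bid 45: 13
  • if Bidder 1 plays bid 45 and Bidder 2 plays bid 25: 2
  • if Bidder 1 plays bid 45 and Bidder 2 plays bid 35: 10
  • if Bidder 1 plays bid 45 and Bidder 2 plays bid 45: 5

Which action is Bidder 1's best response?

bid 45

Compute Bidder 1's expected payoff for each action, taking the expectation over Bidder 2's type.
E[bid 25] = 0.1·(0) + 0.6·(3) + 0.3·(3) = 2.7
E[bid 35] = 0.1·(13) + 0.6·(-1) + 0.3·(-1) = 0.4
E[bid 45] = 0.1·(5) + 0.6·(10) + 0.3·(10) = 9.5
Best response: bid 45 (9.5 is the largest).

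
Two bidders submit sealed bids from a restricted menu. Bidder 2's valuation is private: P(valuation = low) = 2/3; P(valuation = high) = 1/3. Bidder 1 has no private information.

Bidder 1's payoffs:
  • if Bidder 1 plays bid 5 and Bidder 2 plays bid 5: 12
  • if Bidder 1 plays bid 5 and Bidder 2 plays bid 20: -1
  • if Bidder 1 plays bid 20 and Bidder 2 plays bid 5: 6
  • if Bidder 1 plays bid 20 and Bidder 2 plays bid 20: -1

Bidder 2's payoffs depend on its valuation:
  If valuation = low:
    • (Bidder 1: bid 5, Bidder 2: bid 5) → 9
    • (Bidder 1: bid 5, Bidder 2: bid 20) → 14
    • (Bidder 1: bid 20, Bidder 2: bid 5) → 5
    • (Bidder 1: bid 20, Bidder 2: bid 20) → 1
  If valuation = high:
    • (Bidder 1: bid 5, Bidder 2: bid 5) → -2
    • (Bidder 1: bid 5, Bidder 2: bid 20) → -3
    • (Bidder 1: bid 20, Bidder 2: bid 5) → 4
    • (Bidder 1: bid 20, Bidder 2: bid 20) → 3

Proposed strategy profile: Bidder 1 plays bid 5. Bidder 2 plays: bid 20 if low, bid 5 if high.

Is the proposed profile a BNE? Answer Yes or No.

Yes

Bidder 1 plays bid 5: E[bid 5] = 2/3·(-1) + 1/3·(12) = 10/3; E[bid 20] = 4/3. Best-responding. ✓
Bidder 2 (valuation low), facing bid 5: bid 5 gives 9, bid 20 gives 14. Proposed bid 20 is best. ✓
Bidder 2 (valuation high), facing bid 5: bid 5 gives -2, bid 20 gives -3. Proposed bid 5 is best. ✓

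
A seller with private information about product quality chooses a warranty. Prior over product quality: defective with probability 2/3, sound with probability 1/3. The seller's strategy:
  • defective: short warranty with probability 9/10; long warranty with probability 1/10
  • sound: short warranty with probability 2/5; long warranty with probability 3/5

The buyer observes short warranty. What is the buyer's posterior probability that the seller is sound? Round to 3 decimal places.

0.182

P(short warranty) = (2/3)·(9/10) + (1/3)·(2/5) = 11/15
P(sound | short warranty) = ((1/3)·(2/5)) / (11/15) = (2/15) / (11/15) = 2/11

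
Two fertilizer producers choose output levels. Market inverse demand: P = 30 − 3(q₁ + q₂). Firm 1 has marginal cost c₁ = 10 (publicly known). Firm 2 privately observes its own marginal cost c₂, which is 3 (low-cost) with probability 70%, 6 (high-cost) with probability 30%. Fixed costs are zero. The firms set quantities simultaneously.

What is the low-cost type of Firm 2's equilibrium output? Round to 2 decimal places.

Firm 2 with cost c maximizes (30 − 3(q₁+q₂) − c)·q₂, giving q₂(c) = (30 − c − 3q₁)/6.
E[c₂] = 0.7·3 + 0.3·6 = 3.9
Firm 1's FOC against E[q₂] yields q₁ = (30 − 2·10 + E[c₂])/9 = (30 − 20 + 3.9)/9 = 1.54444.
q₂(low-cost) = (30 − 3 − 3·1.54444)/6 = 3.72778.

3.73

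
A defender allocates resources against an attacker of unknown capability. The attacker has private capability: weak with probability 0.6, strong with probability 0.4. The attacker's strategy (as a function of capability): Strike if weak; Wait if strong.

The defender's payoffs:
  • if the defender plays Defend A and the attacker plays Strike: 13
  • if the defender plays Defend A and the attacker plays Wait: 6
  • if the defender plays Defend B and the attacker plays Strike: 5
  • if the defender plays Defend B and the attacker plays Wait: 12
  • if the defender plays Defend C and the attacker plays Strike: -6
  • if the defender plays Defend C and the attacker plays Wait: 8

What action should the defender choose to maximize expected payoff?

Defend A

E[Defend A] = 0.6·(13) + 0.4·(6) = 10.2
E[Defend B] = 0.6·(5) + 0.4·(12) = 7.8
E[Defend C] = 0.6·(-6) + 0.4·(8) = -0.4
Best response: Defend A (10.2 is the largest).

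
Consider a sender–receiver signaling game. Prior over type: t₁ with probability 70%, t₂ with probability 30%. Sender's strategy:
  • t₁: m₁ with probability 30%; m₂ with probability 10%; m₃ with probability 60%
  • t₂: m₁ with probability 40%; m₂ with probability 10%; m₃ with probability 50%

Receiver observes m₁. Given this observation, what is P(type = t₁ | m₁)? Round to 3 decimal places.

Apply Bayes' rule using the sender's strategy as the likelihood.
P(m₁) = 0.7·0.3 + 0.3·0.4 = 0.33
P(t₁ | m₁) = (0.7·0.3) / 0.33 = 0.21 / 0.33 = 0.636364

0.636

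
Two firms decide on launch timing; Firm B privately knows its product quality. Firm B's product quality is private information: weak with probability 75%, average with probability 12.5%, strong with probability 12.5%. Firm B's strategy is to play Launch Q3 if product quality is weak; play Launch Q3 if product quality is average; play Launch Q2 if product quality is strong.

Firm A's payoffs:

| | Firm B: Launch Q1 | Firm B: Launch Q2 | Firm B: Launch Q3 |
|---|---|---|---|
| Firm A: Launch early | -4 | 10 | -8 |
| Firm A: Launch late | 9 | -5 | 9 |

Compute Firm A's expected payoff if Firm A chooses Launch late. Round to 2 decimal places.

E[Launch late] = 0.75·9 + 0.125·9 + 0.125·(-5) = 6.75 + 1.125 + (-0.625) = 7.25

7.25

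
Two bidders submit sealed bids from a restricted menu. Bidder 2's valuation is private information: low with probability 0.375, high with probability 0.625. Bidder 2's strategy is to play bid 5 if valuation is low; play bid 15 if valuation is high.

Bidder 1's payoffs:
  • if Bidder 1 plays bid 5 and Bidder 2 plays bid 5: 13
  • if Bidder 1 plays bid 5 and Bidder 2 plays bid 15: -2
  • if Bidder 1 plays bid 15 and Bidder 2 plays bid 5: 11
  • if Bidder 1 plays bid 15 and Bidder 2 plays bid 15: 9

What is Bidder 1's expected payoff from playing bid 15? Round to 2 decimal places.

9.75

E[bid 15] = 0.375·11 + 0.625·9 = 4.125 + 5.625 = 9.75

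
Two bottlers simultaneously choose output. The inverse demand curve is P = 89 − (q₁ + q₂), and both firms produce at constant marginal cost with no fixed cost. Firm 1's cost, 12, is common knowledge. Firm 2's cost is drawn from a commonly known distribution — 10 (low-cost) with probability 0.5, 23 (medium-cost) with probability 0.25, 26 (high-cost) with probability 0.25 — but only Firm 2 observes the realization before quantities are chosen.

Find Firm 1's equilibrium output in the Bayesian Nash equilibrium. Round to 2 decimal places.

27.42

Each type of Firm 2 best-responds to q₁; Firm 1 best-responds to the expected q₂ over Firm 2's types.
Firm 2 with cost c maximizes (89 − (q₁+q₂) − c)·q₂, giving q₂(c) = (89 − c − q₁)/2.
E[c₂] = 0.5·10 + 0.25·23 + 0.25·26 = 17.25
Firm 1's FOC against E[q₂] yields q₁ = (89 − 2·12 + E[c₂])/3 = (89 − 24 + 17.25)/3 = 27.4167.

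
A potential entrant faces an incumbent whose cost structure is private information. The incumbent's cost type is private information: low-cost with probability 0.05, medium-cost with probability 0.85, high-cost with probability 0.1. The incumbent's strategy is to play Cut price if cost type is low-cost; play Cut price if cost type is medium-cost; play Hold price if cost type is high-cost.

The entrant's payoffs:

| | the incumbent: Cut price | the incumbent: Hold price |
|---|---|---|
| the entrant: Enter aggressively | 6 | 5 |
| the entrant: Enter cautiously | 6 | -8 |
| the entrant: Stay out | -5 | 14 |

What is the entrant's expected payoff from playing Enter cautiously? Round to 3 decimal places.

4.600

E[Enter cautiously] = 0.05·6 + 0.85·6 + 0.1·(-8) = 0.3 + 5.1 + (-0.8) = 4.6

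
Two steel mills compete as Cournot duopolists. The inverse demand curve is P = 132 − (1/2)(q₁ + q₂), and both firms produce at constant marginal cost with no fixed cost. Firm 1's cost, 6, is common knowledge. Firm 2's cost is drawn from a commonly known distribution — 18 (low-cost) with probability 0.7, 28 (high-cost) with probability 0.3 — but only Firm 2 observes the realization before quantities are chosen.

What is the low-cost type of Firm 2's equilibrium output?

Type-c best response for Firm 2: q₂(c) = (132 − c) − q₁/2.
Firm 1 maximizes expected profit; its first-order condition is 132 − q₁ − (1/2)E[q₂] − 6 = 0.
Substituting E[q₂] and solving: E[c₂] = 21, so q₁ = (132 − 2·6 + 21)/(3/2) = 94.
q₂(low-cost) = (132 − 18 − (1/2)·94) = 67.

67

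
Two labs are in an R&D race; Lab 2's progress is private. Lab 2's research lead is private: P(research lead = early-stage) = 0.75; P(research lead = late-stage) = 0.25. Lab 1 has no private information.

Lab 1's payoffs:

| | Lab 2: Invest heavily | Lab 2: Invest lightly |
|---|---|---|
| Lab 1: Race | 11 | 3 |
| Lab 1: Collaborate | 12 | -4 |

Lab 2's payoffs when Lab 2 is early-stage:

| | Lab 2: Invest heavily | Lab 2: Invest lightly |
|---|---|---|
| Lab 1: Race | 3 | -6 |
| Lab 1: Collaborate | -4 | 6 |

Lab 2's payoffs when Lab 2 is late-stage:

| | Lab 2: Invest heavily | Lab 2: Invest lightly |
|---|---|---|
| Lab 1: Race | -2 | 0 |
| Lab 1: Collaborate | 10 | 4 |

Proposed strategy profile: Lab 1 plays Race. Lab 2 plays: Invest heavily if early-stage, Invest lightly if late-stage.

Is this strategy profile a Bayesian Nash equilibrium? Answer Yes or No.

Yes

A profile is a BNE iff every type of every player is best-responding given beliefs about the other side.
Lab 1 plays Race: E[Race] = 0.75·(11) + 0.25·(3) = 9; E[Collaborate] = 8. Best-responding. ✓
Lab 2 (research lead early-stage), facing Race: Invest heavily gives 3, Invest lightly gives -6. Proposed Invest heavily is best. ✓
Lab 2 (research lead late-stage), facing Race: Invest heavily gives -2, Invest lightly gives 0. Proposed Invest lightly is best. ✓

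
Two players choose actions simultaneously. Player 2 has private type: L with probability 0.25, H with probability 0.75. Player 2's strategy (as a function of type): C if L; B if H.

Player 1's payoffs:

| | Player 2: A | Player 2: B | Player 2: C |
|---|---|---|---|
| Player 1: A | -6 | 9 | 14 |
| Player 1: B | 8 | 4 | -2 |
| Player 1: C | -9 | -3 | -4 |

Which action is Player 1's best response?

Compute Player 1's expected payoff for each action, taking the expectation over Player 2's type.
E[A] = 0.25·(14) + 0.75·(9) = 10.25
E[B] = 0.25·(-2) + 0.75·(4) = 2.5
E[C] = 0.25·(-4) + 0.75·(-3) = -3.25
Best response: A (10.25 is the largest).

A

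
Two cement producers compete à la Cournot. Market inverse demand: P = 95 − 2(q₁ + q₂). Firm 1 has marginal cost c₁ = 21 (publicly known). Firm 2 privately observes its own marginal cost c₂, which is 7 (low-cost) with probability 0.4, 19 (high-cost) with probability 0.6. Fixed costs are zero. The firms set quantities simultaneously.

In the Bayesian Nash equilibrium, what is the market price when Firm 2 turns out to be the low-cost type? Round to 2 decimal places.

Type-c best response for Firm 2: q₂(c) = (95 − c)/4 − q₁/2.
Firm 1 maximizes expected profit; its first-order condition is 95 − 4q₁ − 2E[q₂] − 21 = 0.
Substituting E[q₂] and solving: E[c₂] = 14.2, so q₁ = (95 − 2·21 + 14.2)/6 = 11.2.
q₂(low-cost) = 16.4, so P = 95 − 2·(11.2 + 16.4) = 39.8.

39.80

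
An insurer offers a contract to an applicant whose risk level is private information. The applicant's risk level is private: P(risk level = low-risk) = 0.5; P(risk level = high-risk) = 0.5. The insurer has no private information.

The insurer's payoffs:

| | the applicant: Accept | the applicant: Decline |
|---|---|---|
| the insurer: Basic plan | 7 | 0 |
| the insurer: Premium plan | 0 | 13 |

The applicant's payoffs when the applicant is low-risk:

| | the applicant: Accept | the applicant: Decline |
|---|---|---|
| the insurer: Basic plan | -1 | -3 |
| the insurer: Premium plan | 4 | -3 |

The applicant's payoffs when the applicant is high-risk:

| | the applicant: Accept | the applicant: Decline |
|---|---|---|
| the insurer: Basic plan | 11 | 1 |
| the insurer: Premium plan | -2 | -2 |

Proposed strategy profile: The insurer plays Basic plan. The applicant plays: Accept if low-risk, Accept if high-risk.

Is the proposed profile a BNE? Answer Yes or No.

The insurer plays Basic plan: E[Basic plan] = 0.5·(7) + 0.5·(7) = 7; E[Premium plan] = 0. Best-responding. ✓
The applicant (risk level low-risk), facing Basic plan: Accept gives -1, Decline gives -3. Proposed Accept is best. ✓
The applicant (risk level high-risk), facing Basic plan: Accept gives 11, Decline gives 1. Proposed Accept is best. ✓

Yes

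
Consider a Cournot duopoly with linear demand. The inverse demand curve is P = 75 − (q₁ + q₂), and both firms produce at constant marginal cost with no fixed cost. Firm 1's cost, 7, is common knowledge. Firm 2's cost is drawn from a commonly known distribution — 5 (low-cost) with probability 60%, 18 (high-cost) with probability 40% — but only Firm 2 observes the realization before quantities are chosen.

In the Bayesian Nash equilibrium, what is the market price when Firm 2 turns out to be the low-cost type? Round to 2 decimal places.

Type-c best response for Firm 2: q₂(c) = (75 − c)/2 − q₁/2.
Firm 1 maximizes expected profit; its first-order condition is 75 − 2q₁ − E[q₂] − 7 = 0.
Substituting E[q₂] and solving: E[c₂] = 10.2, so q₁ = (75 − 2·7 + 10.2)/3 = 23.7333.
q₂(low-cost) = 23.1333, so P = 75 − (23.7333 + 23.1333) = 28.1333.

28.13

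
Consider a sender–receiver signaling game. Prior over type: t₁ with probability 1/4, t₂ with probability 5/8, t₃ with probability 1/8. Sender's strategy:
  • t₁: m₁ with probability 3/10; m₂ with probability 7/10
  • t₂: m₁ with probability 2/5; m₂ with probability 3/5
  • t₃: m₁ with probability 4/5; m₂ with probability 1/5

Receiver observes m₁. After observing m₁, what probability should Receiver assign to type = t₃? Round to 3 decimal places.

Apply Bayes' rule using the sender's strategy as the likelihood.
P(m₁) = (1/4)·(3/10) + (5/8)·(2/5) + (1/8)·(4/5) = 17/40
P(t₃ | m₁) = ((1/8)·(4/5)) / (17/40) = (1/10) / (17/40) = 4/17

0.235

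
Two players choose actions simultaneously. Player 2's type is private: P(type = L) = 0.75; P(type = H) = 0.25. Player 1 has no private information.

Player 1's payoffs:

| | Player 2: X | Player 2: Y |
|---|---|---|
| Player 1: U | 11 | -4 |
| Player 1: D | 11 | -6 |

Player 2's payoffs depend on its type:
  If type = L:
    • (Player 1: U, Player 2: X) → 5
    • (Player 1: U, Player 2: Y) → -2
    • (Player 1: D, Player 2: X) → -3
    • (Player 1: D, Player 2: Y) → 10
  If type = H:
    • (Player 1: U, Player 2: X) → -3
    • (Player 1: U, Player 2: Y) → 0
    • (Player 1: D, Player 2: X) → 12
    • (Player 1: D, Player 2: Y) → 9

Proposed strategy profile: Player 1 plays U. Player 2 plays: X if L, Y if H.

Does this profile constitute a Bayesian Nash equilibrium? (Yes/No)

Player 1 plays U: E[U] = 0.75·(11) + 0.25·(-4) = 7.25; E[D] = 6.75. Best-responding. ✓
Player 2 (type L), facing U: X gives 5, Y gives -2. Proposed X is best. ✓
Player 2 (type H), facing U: X gives -3, Y gives 0. Proposed Y is best. ✓

Yes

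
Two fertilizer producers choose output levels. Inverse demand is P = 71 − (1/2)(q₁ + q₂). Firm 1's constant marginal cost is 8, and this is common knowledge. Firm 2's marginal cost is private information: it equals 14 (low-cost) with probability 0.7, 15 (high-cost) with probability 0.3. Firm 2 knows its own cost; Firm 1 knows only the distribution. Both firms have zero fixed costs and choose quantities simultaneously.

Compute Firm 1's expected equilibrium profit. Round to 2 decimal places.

Firm 2 with cost c maximizes (71 − (1/2)(q₁+q₂) − c)·q₂, giving q₂(c) = (71 − c − (1/2)q₁).
E[c₂] = 0.7·14 + 0.3·15 = 14.3
Firm 1's FOC against E[q₂] yields q₁ = (71 − 2·8 + E[c₂])/(3/2) = (71 − 16 + 14.3)/(3/2) = 46.2.
E[P] = 71 − (1/2)·(q₁ + E[q₂]) = 31.1; Firm 1's expected profit = (E[P] − 8)·q₁ = (31.1 − 8)·46.2 = 1067.22.

1067.22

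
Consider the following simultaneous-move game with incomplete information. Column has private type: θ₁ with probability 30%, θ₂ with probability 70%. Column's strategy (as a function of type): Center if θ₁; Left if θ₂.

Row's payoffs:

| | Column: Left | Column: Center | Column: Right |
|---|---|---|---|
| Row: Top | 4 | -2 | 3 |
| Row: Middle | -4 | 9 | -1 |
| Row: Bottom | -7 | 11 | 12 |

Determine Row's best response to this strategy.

Top

E[Top] = 0.3·(-2) + 0.7·(4) = 2.2
E[Middle] = 0.3·(9) + 0.7·(-4) = -0.1
E[Bottom] = 0.3·(11) + 0.7·(-7) = -1.6
Best response: Top (2.2 is the largest).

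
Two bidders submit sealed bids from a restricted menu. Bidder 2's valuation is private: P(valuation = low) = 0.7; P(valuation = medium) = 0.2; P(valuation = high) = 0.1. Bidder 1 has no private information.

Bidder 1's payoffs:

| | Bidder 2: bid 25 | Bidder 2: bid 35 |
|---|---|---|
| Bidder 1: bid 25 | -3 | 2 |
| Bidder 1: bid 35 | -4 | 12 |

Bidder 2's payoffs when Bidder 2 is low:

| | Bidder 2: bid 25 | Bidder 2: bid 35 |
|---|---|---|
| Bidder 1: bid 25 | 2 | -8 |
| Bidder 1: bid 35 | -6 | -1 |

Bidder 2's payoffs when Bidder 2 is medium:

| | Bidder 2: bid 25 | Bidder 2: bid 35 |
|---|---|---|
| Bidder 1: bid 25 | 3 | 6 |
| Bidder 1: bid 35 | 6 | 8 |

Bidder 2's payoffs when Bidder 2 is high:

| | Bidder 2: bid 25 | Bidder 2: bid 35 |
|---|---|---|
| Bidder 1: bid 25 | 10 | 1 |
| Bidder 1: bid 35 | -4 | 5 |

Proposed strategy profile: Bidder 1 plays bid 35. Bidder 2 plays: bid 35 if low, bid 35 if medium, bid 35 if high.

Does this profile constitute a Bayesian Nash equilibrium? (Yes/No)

Yes

Bidder 1 plays bid 35: E[bid 35] = 0.7·(12) + 0.2·(12) + 0.1·(12) = 12; E[bid 25] = 2. Best-responding. ✓
Bidder 2 (valuation low), facing bid 35: bid 25 gives -6, bid 35 gives -1. Proposed bid 35 is best. ✓
Bidder 2 (valuation medium), facing bid 35: bid 25 gives 6, bid 35 gives 8. Proposed bid 35 is best. ✓
Bidder 2 (valuation high), facing bid 35: bid 25 gives -4, bid 35 gives 5. Proposed bid 35 is best. ✓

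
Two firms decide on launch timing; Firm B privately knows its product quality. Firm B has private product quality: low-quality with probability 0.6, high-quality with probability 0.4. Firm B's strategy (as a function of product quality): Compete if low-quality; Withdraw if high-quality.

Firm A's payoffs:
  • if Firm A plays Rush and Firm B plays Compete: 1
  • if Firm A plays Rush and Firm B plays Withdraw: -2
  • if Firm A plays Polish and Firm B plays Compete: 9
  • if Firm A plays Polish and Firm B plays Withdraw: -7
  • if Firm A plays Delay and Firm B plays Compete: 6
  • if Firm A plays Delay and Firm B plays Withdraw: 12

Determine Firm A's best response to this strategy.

E[Rush] = 0.6·(1) + 0.4·(-2) = -0.2
E[Polish] = 0.6·(9) + 0.4·(-7) = 2.6
E[Delay] = 0.6·(6) + 0.4·(12) = 8.4
Best response: Delay (8.4 is the largest).

Delay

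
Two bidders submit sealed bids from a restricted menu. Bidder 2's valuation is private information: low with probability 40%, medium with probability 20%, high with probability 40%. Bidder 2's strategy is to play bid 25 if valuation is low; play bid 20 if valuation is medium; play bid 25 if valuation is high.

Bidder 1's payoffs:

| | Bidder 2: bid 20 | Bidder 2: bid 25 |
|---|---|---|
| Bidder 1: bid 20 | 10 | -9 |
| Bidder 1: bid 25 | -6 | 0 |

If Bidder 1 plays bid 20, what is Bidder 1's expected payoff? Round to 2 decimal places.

-5.20

E[bid 20] = 0.4·(-9) + 0.2·10 + 0.4·(-9) = (-3.6) + 2 + (-3.6) = -5.2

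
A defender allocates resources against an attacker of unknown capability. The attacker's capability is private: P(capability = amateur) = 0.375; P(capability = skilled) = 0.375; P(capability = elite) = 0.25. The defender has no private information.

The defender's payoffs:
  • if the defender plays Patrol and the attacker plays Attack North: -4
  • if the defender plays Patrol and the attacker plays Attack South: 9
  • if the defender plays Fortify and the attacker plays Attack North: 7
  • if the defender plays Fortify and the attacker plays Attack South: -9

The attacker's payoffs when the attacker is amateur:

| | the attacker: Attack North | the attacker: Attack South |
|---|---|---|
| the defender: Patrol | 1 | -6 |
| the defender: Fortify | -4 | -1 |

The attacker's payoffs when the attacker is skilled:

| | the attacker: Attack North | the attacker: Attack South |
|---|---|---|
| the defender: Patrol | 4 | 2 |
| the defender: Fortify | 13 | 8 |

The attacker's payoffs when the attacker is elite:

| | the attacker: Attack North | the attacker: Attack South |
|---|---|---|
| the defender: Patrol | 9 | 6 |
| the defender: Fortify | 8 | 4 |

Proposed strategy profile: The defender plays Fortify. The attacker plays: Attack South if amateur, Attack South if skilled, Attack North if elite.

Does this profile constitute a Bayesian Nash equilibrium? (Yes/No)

No

The defender plays Fortify: E[Fortify] = 0.375·(-9) + 0.375·(-9) + 0.25·(7) = -5; E[Patrol] = 5.75. Not best-responding. ✗
The attacker (capability amateur), facing Fortify: Attack North gives -4, Attack South gives -1. Proposed Attack South is best. ✓
The attacker (capability skilled), facing Fortify: Attack North gives 13, Attack South gives 8. Proposed Attack South is not best — profitable deviation exists. ✗
The attacker (capability elite), facing Fortify: Attack North gives 8, Attack South gives 4. Proposed Attack North is best. ✓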